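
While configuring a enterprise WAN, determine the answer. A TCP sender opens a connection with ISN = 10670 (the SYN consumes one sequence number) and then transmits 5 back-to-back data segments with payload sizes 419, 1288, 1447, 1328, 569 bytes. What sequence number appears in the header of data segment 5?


The SYN occupies sequence number ISN = 10670, so the first data byte is ISN + 1 = 10671.
SEQ of data segment i = (ISN + 1) + sum of payload sizes of segments 1..i-1.
Segment 1: SEQ = 10671, payload = 419 bytes
Segment 2: SEQ = 11090, payload = 1288 bytes
Segment 3: SEQ = 12378, payload = 1447 bytes
Segment 4: SEQ = 13825, payload = 1328 bytes
Segment 5: SEQ = 15153, payload = 569 bytes
SEQ of segment 5 = 10671 + 419 + 1288 + 1447 + 1328 = 15153

15153


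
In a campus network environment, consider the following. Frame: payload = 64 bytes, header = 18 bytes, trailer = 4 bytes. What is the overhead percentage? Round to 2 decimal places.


Given: payload = 64 B, header = 18 B, trailer = 4 B
Overhead bytes = header + trailer = 18 + 4 = 22
Total frame = payload + overhead = 64 + 22 = 86
Overhead % = 22 / 86 * 100 = 25.5814% -> 25.58% (2 dp)

25.58


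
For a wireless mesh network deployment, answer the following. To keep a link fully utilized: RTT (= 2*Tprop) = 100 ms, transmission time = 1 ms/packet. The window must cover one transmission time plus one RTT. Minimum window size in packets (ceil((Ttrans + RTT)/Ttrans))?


Given: Ttrans = 1 ms, RTT = 100 ms (= 2 * Tprop, Tprop = 50 ms)
Time until first ACK returns = Ttrans + RTT = 1 + 100 = 101 ms
Need W * Ttrans >= Ttrans + RTT  ->  W >= (Ttrans + RTT) / Ttrans
(Ttrans + RTT) / Ttrans = 101 / 1 = 101
W_min = ceil(101) = 101

101


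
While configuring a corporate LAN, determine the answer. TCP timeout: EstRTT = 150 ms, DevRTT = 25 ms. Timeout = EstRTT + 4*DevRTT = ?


Given: EstRTT = 150 ms, DevRTT = 25 ms
Timeout = EstRTT + 4 * DevRTT
4 * DevRTT = 4 * 25 = 100
Timeout = 150 + 100 = 250 ms

250


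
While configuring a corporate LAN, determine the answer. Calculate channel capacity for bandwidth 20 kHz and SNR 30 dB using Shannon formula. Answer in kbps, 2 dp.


Given: B = 20 kHz, SNR = 30 dB
SNR linear = 10^(30/10) = 1000
1 + SNR = 1001
log2(1001) = 9.9672262588
C = 20 * 1000 * 9.9672262588 = 199344.5252 bps
C = 199.344525 kbps -> 199.34 kbps (2 dp)

199.34


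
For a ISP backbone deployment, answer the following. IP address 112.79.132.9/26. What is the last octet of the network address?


Given: IP = 112.79.132.9, prefix = /26
Subnet mask = 255.255.255.192
Last octet of IP: 9
Last octet of mask: 192
Network last octet = 9 AND 192 = 0

0


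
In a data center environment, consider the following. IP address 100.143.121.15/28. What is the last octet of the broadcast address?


Given: IP = 100.143.121.15, prefix = /28
Host bits = 32 - 28 = 4
Network last octet = 15 AND mask = 0
Host part size = 2^4 - 1 = 15
Broadcast last octet = 0 OR 15 = 15

15


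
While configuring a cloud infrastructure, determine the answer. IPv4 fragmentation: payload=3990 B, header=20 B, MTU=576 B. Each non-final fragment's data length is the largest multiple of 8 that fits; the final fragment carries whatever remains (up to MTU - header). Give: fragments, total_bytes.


Max data per non-final fragment = floor((MTU - header)/8)*8 = floor((576 - 20)/8)*8 = floor(556/8)*8 = 552 B
Final fragment needs no 8-byte alignment: it can carry up to MTU - header = 556 B
Non-final fragments needed = ceil((payload - 556) / 552) = ceil(3434/552) = ceil(6.2210) = 7
Number of fragments = 7 + 1 = 8
Fragment sizes (data): 7 * 552 B + 126 B (last, 126 <= 556 OK)
Total bytes sent = payload + n_frags * header = 3990 + 8*20 = 3990 + 160 = 4150 B

8, 4150


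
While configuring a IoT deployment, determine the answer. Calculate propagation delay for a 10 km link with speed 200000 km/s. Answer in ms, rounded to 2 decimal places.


Given: distance = 10 km, speed = 200000 km/s
Delay = distance / speed = 10 / 200000 seconds
Delay in ms = 10 * 1000 / 200000
Delay = 0.0500 ms
Rounded to 2 dp = 0.05 ms

0.05


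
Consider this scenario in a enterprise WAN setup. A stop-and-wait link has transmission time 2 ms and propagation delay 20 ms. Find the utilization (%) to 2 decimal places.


Given: Ttrans = 2 ms, Tprop = 20 ms
RTT = 2 * Tprop = 2 * 20 = 40 ms
U = Ttrans / (Ttrans + RTT)
U = 2 / (2 + 40)
U = 2 / 42 = 0.047619
U% = 4.76%

4.76


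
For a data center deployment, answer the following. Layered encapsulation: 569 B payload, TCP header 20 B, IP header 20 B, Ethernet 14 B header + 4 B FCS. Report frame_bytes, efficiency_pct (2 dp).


TCP segment = 569 + 20 = 589 B
IP packet = 589 + 20 = 609 B
Ethernet frame = 609 + 14 + 4 = 627 B
Efficiency = app / frame = 569 / 627 = 0.907496 = 90.7496% -> 90.75% (2 dp)

627, 90.75


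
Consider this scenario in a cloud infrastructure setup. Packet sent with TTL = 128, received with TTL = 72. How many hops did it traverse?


Given: initial TTL = 128, received TTL = 72
Hops = initial TTL - received TTL
Hops = 128 - 72 = 56

56


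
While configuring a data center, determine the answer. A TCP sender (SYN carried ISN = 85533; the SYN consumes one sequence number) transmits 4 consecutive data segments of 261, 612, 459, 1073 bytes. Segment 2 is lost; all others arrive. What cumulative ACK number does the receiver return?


SYN uses sequence number 85533; first data byte = ISN + 1 = 85534.
Segment 1: SEQ = 85534, len = 261 B, covers [85534, 85794]
Segment 2: SEQ = 85795, len = 612 B, covers [85795, 86406] [LOST]
Segment 3: SEQ = 86407, len = 459 B, covers [86407, 86865]
Segment 4: SEQ = 86866, len = 1073 B, covers [86866, 87938]
In-order data received: bytes [85534, 85794] (segments 1..1).
Segment 2 missing -> gap begins at byte 85795; later segments buffered out of order.
Cumulative ACK = next expected in-order byte = 85534 + 261 = 85795

85795


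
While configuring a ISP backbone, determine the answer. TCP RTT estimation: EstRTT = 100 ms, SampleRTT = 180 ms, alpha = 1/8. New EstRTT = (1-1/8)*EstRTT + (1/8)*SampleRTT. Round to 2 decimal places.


Given: EstRTT = 100 ms, SampleRTT = 180 ms, alpha = 1/8
New EstRTT = (1 - alpha) * EstRTT + alpha * SampleRTT
(7/8) * 100 = 87.5
(1/8) * 180 = 22.5
New EstRTT = 87.5 + 22.5 = 110 ms -> 110.00 ms (2 dp)

110.00


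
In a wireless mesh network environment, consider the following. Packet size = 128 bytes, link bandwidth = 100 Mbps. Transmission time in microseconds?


Given: packet = 128 bytes, bandwidth = 100 Mbps
Packet in bits = 128 * 8 = 1024 bits
Bandwidth = 100 * 10^6 = 100000000 bps
Time = 1024 / 100000000 seconds
Time in us = 1024 * 10^6 / 100000000 = 10.24

10.24


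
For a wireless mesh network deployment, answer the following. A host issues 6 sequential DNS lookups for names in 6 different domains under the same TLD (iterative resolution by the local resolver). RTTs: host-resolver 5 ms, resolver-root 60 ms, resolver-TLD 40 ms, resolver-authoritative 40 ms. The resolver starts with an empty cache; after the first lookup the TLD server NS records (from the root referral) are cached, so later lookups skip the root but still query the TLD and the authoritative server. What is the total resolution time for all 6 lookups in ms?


Lookup 1 (cold cache): local + root + TLD + auth = 5 + 60 + 40 + 40 = 145 ms
Lookups 2..6 (TLD NS cached -> skip root; new domain -> still ask TLD and auth): local + TLD + auth = 5 + 40 + 40 = 85 ms each
Remaining 5 lookups: 5 * 85 = 425 ms
Total = 145 + 425 = 570 ms

570


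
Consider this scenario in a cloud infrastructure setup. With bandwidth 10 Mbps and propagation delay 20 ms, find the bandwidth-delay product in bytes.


Given: bandwidth = 10 Mbps, delay = 20 ms
BDP in bits = 10 * 10^6 * 20 / 1000
BDP in bits = 200000
BDP in bytes = 200000 / 8 = 25000

25000


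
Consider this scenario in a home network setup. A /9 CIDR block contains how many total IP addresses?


Given: CIDR prefix /9
Host bits = 32 - 9 = 23
Total addresses = 2^23 = 8388608

8388608


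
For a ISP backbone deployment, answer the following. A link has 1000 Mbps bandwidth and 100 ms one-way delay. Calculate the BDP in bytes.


Given: bandwidth = 1000 Mbps, delay = 100 ms
BDP in bits = 1000 * 10^6 * 100 / 1000
BDP in bits = 100000000
BDP in bytes = 100000000 / 8 = 12500000

12500000


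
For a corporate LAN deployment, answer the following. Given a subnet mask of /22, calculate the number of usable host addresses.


Given: subnet mask /22
Host bits = 32 - 22 = 10
Total addresses = 2^10 = 1024
Usable hosts = 1024 - 2 (network + broadcast) = 1022

1022


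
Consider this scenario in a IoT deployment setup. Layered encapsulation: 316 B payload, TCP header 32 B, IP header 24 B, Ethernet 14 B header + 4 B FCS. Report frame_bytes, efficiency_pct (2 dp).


TCP segment = 316 + 32 = 348 B
IP packet = 348 + 24 = 372 B
Ethernet frame = 372 + 14 + 4 = 390 B
Efficiency = app / frame = 316 / 390 = 0.810256 = 81.0256% -> 81.03% (2 dp)

390, 81.03


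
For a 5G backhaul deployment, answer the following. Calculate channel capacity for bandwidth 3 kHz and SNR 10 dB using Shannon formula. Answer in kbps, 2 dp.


Given: B = 3 kHz, SNR = 10 dB
SNR linear = 10^(10/10) = 10
1 + SNR = 11
log2(11) = 3.4594316186
C = 3 * 1000 * 3.4594316186 = 10378.2949 bps
C = 10.378295 kbps -> 10.38 kbps (2 dp)

10.38


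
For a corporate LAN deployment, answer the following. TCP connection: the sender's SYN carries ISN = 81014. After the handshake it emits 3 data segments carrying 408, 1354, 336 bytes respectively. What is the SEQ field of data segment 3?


The SYN occupies sequence number ISN = 81014, so the first data byte is ISN + 1 = 81015.
SEQ of data segment i = (ISN + 1) + sum of payload sizes of segments 1..i-1.
Segment 1: SEQ = 81015, payload = 408 bytes
Segment 2: SEQ = 81423, payload = 1354 bytes
Segment 3: SEQ = 82777, payload = 336 bytes
SEQ of segment 3 = 81015 + 408 + 1354 = 82777

82777


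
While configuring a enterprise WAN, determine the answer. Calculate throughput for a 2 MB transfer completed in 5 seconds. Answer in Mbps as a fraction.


Given: file = 2 MB, time = 5 s
File in Mb = 2 * 8 = 16 Mb
Throughput = 16 / 5 Mbps
Throughput = 16/5 Mbps

16/5


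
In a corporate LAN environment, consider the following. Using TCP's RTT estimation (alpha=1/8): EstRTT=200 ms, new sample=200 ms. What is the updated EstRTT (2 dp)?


Given: EstRTT = 200 ms, SampleRTT = 200 ms, alpha = 1/8
New EstRTT = (1 - alpha) * EstRTT + alpha * SampleRTT
(7/8) * 200 = 175
(1/8) * 200 = 25
New EstRTT = 175 + 25 = 200 ms -> 200.00 ms (2 dp)

200.00


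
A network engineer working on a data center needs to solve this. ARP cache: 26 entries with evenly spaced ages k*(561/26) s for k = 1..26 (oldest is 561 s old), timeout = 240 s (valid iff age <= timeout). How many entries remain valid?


Ages are k * 561/26 s for k = 1..26 (spacing = 21.5769 s).
Entry k is valid iff k * 561/26 <= 240 iff k <= 26 * 240 / 561 = 11.1230
n_valid = floor(11.1230) = 11
(n_stale = 26 - 11 = 15)

11


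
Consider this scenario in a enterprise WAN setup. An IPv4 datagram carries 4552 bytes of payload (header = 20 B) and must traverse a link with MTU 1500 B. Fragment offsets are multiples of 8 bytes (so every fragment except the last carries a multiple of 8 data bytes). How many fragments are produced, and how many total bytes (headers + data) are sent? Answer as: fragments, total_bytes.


Max data per non-final fragment = floor((MTU - header)/8)*8 = floor((1500 - 20)/8)*8 = floor(1480/8)*8 = 1480 B
Final fragment needs no 8-byte alignment: it can carry up to MTU - header = 1480 B
Non-final fragments needed = ceil((payload - 1480) / 1480) = ceil(3072/1480) = ceil(2.0757) = 3
Number of fragments = 3 + 1 = 4
Fragment sizes (data): 3 * 1480 B + 112 B (last, 112 <= 1480 OK)
Total bytes sent = payload + n_frags * header = 4552 + 4*20 = 4552 + 80 = 4632 B

4, 4632


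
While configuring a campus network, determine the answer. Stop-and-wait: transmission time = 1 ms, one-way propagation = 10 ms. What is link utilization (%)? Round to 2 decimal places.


Given: Ttrans = 1 ms, Tprop = 10 ms
RTT = 2 * Tprop = 2 * 10 = 20 ms
U = Ttrans / (Ttrans + RTT)
U = 1 / (1 + 20)
U = 1 / 21 = 0.047619
U% = 4.76%

4.76


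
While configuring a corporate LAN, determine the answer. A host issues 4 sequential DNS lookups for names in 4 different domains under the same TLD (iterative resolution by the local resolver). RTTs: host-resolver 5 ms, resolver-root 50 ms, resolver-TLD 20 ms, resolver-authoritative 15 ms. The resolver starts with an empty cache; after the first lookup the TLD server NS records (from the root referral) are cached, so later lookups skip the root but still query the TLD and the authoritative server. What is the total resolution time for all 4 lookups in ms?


Lookup 1 (cold cache): local + root + TLD + auth = 5 + 50 + 20 + 15 = 90 ms
Lookups 2..4 (TLD NS cached -> skip root; new domain -> still ask TLD and auth): local + TLD + auth = 5 + 20 + 15 = 40 ms each
Remaining 3 lookups: 3 * 40 = 120 ms
Total = 90 + 120 = 210 ms

210


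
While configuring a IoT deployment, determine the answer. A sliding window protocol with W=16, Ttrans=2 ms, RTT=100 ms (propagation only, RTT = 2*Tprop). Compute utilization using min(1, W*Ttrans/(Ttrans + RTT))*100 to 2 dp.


Given: W = 16, Ttrans = 2 ms, RTT = 100 ms (= 2 * Tprop, Tprop = 50 ms)
Cycle time = Ttrans + RTT = 2 + 100 = 102 ms (first packet sent until its ACK returns)
W * Ttrans = 16 * 2 = 32 ms of sending per cycle
W * Ttrans / (Ttrans + RTT) = 32 / 102 = 0.313725
U = min(1, 0.313725) = 0.313725
U% = 31.37%

31.37


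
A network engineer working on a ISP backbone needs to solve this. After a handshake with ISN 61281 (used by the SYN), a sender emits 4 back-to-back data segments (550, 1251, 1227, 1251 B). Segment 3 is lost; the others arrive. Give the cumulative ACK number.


SYN uses sequence number 61281; first data byte = ISN + 1 = 61282.
Segment 1: SEQ = 61282, len = 550 B, covers [61282, 61831]
Segment 2: SEQ = 61832, len = 1251 B, covers [61832, 63082]
Segment 3: SEQ = 63083, len = 1227 B, covers [63083, 64309] [LOST]
Segment 4: SEQ = 64310, len = 1251 B, covers [64310, 65560]
In-order data received: bytes [61282, 63082] (segments 1..2).
Segment 3 missing -> gap begins at byte 63083; later segments buffered out of order.
Cumulative ACK = next expected in-order byte = 61282 + 550 + 1251 = 63083

63083


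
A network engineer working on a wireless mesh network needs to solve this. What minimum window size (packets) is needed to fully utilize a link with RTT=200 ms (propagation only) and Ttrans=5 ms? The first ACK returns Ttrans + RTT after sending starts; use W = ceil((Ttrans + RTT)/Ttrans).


Given: Ttrans = 5 ms, RTT = 200 ms (= 2 * Tprop, Tprop = 100 ms)
Time until first ACK returns = Ttrans + RTT = 5 + 200 = 205 ms
Need W * Ttrans >= Ttrans + RTT  ->  W >= (Ttrans + RTT) / Ttrans
(Ttrans + RTT) / Ttrans = 205 / 5 = 41
W_min = ceil(41) = 41

41


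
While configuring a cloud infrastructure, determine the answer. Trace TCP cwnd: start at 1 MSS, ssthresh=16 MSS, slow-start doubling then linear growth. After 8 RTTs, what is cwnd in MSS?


RTT 0: cwnd = 1 MSS (initial)
RTT 1: cwnd = 2 MSS (slow start, doubled)
RTT 2: cwnd = 4 MSS (slow start, doubled)
RTT 3: cwnd = 8 MSS (slow start, doubled)
RTT 4: cwnd = 16 MSS (slow start, doubled)
RTT 5: cwnd = 17 MSS (congestion avoidance, +1)
RTT 6: cwnd = 18 MSS (congestion avoidance, +1)
RTT 7: cwnd = 19 MSS (congestion avoidance, +1)
RTT 8: cwnd = 20 MSS (congestion avoidance, +1)

20


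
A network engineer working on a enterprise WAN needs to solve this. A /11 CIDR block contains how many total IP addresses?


Given: CIDR prefix /11
Host bits = 32 - 11 = 21
Total addresses = 2^21 = 2097152

2097152


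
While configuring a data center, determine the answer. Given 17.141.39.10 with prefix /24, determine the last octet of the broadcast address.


Given: IP = 17.141.39.10, prefix = /24
Host bits = 32 - 24 = 8
Network last octet = 10 AND mask = 0
Host part size = 2^8 - 1 = 255
Broadcast last octet = 0 OR 255 = 255

255


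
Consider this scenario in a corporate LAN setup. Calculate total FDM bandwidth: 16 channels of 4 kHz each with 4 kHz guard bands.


Given: 16 channels, 4 kHz each, guard = 4 kHz
Channel bandwidth = 16 * 4 = 64 kHz
Guard bands = 15 gaps * 4 kHz = 60 kHz
Total = 64 + 60 = 124 kHz

124


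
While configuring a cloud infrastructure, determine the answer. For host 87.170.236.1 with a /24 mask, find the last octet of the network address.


Given: IP = 87.170.236.1, prefix = /24
Subnet mask = 255.255.255.0
Last octet of IP: 1
Last octet of mask: 0
Network last octet = 1 AND 0 = 0

0


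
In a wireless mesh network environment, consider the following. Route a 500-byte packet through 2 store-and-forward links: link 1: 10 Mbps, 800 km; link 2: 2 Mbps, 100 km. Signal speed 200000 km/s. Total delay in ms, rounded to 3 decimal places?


Packet = 500 bytes = 4000 bits. Store-and-forward: sum (t_trans + t_prop) per link.
Link 1: t_trans = 4000/(10*10^6) s = 0.4000 ms; t_prop = 800/200000 s = 4.0000 ms; subtotal = 4.4000 ms
Link 2: t_trans = 4000/(2*10^6) s = 2.0000 ms; t_prop = 100/200000 s = 0.5000 ms; subtotal = 2.5000 ms
End-to-end = 4.4000 + 2.5000 = 6.9000 ms -> 6.900 ms (3 dp)

6.900


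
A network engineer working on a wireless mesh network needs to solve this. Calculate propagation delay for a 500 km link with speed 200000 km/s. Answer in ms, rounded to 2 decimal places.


Given: distance = 500 km, speed = 200000 km/s
Delay = distance / speed = 500 / 200000 seconds
Delay in ms = 500 * 1000 / 200000
Delay = 2.5000 ms
Rounded to 2 dp = 2.50 ms

2.50


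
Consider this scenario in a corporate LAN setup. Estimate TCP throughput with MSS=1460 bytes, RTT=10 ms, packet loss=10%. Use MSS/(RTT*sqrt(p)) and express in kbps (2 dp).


Given: MSS = 1460 bytes, RTT = 10 ms, loss = 10%
RTT in seconds = 10 / 1000 = 0.01
Loss rate = 10% = 0.1
sqrt(loss) = sqrt(0.1) = 0.316227766017
Throughput (bytes/s) = 1460 / (0.01 * 0.316227766017) = 461692.5384
Throughput (kbps) = 461692.5384 * 8 / 1000 = 3693.540307 -> 3693.54 kbps (2 dp)

3693.54


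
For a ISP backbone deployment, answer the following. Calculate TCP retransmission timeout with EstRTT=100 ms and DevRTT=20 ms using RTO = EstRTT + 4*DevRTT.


Given: EstRTT = 100 ms, DevRTT = 20 ms
Timeout = EstRTT + 4 * DevRTT
4 * DevRTT = 4 * 20 = 80
Timeout = 100 + 80 = 180 ms

180


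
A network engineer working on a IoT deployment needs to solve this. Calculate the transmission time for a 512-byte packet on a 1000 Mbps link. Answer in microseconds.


Given: packet = 512 bytes, bandwidth = 1000 Mbps
Packet in bits = 512 * 8 = 4096 bits
Bandwidth = 1000 * 10^6 = 1000000000 bps
Time = 4096 / 1000000000 seconds
Time in us = 4096 * 10^6 / 1000000000 = 4.096

4.096


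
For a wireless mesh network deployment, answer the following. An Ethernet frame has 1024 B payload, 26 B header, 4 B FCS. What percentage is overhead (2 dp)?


Given: payload = 1024 B, header = 26 B, trailer = 4 B
Overhead bytes = header + trailer = 26 + 4 = 30
Total frame = payload + overhead = 1024 + 30 = 1054
Overhead % = 30 / 1054 * 100 = 2.8463% -> 2.85% (2 dp)

2.85


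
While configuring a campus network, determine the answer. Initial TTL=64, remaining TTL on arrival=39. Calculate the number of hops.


Given: initial TTL = 64, received TTL = 39
Hops = initial TTL - received TTL
Hops = 64 - 39 = 25

25


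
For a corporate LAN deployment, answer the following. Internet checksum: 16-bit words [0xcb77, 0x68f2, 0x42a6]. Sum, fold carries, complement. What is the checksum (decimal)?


Given words: [0xcb77, 0x68f2, 0x42a6]
Step 1: Sum all words
Raw sum = 52087 + 26866 + 17062 = 96015
Step 2: Fold carry: (30479 + 1) = 30480
One's complement = ~30480 & 0xFFFF = 35055

35055


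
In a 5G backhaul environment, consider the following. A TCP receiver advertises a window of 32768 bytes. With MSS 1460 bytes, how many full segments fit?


Given: RWND = 32768 bytes, MSS = 1460 bytes
Full segments = floor(RWND / MSS)
Full segments = floor(32768 / 1460)
Full segments = floor(22.4438) = 22

22


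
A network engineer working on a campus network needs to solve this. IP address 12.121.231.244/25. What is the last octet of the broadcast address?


Given: IP = 12.121.231.244, prefix = /25
Host bits = 32 - 25 = 7
Network last octet = 244 AND mask = 128
Host part size = 2^7 - 1 = 127
Broadcast last octet = 128 OR 127 = 255

255


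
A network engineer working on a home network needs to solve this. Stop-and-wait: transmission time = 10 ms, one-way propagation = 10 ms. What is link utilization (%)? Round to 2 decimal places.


Given: Ttrans = 10 ms, Tprop = 10 ms
RTT = 2 * Tprop = 2 * 10 = 20 ms
U = Ttrans / (Ttrans + RTT)
U = 10 / (10 + 20)
U = 10 / 30 = 0.333333
U% = 33.33%

33.33


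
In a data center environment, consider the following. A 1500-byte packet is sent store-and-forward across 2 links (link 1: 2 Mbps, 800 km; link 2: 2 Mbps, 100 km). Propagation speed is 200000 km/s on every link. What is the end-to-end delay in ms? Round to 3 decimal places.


Packet = 1500 bytes = 12000 bits. Store-and-forward: sum (t_trans + t_prop) per link.
Link 1: t_trans = 12000/(2*10^6) s = 6.0000 ms; t_prop = 800/200000 s = 4.0000 ms; subtotal = 10.0000 ms
Link 2: t_trans = 12000/(2*10^6) s = 6.0000 ms; t_prop = 100/200000 s = 0.5000 ms; subtotal = 6.5000 ms
End-to-end = 10.0000 + 6.5000 = 16.5000 ms -> 16.500 ms (3 dp)

16.500


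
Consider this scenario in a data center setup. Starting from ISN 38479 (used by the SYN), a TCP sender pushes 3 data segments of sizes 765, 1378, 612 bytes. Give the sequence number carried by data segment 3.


The SYN occupies sequence number ISN = 38479, so the first data byte is ISN + 1 = 38480.
SEQ of data segment i = (ISN + 1) + sum of payload sizes of segments 1..i-1.
Segment 1: SEQ = 38480, payload = 765 bytes
Segment 2: SEQ = 39245, payload = 1378 bytes
Segment 3: SEQ = 40623, payload = 612 bytes
SEQ of segment 3 = 38480 + 765 + 1378 = 40623

40623


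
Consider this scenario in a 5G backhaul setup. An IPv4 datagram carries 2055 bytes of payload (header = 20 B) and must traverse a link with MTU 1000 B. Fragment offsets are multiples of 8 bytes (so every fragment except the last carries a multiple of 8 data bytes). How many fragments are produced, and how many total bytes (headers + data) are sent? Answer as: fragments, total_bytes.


Max data per non-final fragment = floor((MTU - header)/8)*8 = floor((1000 - 20)/8)*8 = floor(980/8)*8 = 976 B
Final fragment needs no 8-byte alignment: it can carry up to MTU - header = 980 B
Non-final fragments needed = ceil((payload - 980) / 976) = ceil(1075/976) = ceil(1.1014) = 2
Number of fragments = 2 + 1 = 3
Fragment sizes (data): 2 * 976 B + 103 B (last, 103 <= 980 OK)
Total bytes sent = payload + n_frags * header = 2055 + 3*20 = 2055 + 60 = 2115 B

3, 2115


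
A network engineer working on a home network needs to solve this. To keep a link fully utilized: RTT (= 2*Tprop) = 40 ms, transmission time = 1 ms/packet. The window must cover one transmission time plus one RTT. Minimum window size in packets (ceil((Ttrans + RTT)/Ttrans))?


Given: Ttrans = 1 ms, RTT = 40 ms (= 2 * Tprop, Tprop = 20 ms)
Time until first ACK returns = Ttrans + RTT = 1 + 40 = 41 ms
Need W * Ttrans >= Ttrans + RTT  ->  W >= (Ttrans + RTT) / Ttrans
(Ttrans + RTT) / Ttrans = 41 / 1 = 41
W_min = ceil(41) = 41

41


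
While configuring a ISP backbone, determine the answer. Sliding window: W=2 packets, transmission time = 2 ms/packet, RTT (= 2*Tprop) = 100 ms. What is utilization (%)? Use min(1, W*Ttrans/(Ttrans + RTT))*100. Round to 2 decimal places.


Given: W = 2, Ttrans = 2 ms, RTT = 100 ms (= 2 * Tprop, Tprop = 50 ms)
Cycle time = Ttrans + RTT = 2 + 100 = 102 ms (first packet sent until its ACK returns)
W * Ttrans = 2 * 2 = 4 ms of sending per cycle
W * Ttrans / (Ttrans + RTT) = 4 / 102 = 0.039216
U = min(1, 0.039216) = 0.039216
U% = 3.92%

3.92


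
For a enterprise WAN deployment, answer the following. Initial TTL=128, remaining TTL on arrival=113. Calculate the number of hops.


Given: initial TTL = 128, received TTL = 113
Hops = initial TTL - received TTL
Hops = 128 - 113 = 15

15


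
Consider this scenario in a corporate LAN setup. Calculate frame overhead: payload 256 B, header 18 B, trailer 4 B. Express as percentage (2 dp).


Given: payload = 256 B, header = 18 B, trailer = 4 B
Overhead bytes = header + trailer = 18 + 4 = 22
Total frame = payload + overhead = 256 + 22 = 278
Overhead % = 22 / 278 * 100 = 7.9137% -> 7.91% (2 dp)

7.91


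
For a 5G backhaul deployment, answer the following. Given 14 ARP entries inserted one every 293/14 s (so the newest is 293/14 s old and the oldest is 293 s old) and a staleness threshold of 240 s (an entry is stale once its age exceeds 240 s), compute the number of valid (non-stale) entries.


Ages are k * 293/14 s for k = 1..14 (spacing = 20.9286 s).
Entry k is valid iff k * 293/14 <= 240 iff k <= 14 * 240 / 293 = 11.4676
n_valid = floor(11.4676) = 11
(n_stale = 14 - 11 = 3)

11


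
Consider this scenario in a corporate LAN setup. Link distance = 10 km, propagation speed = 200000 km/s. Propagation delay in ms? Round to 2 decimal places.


Given: distance = 10 km, speed = 200000 km/s
Delay = distance / speed = 10 / 200000 seconds
Delay in ms = 10 * 1000 / 200000
Delay = 0.0500 ms
Rounded to 2 dp = 0.05 ms

0.05


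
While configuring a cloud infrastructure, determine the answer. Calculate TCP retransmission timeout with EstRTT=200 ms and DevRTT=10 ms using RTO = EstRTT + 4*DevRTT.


Given: EstRTT = 200 ms, DevRTT = 10 ms
Timeout = EstRTT + 4 * DevRTT
4 * DevRTT = 4 * 10 = 40
Timeout = 200 + 40 = 240 ms

240


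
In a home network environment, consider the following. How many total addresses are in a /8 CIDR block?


Given: CIDR prefix /8
Host bits = 32 - 8 = 24
Total addresses = 2^24 = 16777216

16777216


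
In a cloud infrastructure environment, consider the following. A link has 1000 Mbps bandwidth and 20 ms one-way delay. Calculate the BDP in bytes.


Given: bandwidth = 1000 Mbps, delay = 20 ms
BDP in bits = 1000 * 10^6 * 20 / 1000
BDP in bits = 20000000
BDP in bytes = 20000000 / 8 = 2500000

2500000


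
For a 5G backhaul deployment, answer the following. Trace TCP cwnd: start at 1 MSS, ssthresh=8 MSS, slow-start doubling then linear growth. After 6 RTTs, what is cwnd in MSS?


RTT 0: cwnd = 1 MSS (initial)
RTT 1: cwnd = 2 MSS (slow start, doubled)
RTT 2: cwnd = 4 MSS (slow start, doubled)
RTT 3: cwnd = 8 MSS (slow start, doubled)
RTT 4: cwnd = 9 MSS (congestion avoidance, +1)
RTT 5: cwnd = 10 MSS (congestion avoidance, +1)
RTT 6: cwnd = 11 MSS (congestion avoidance, +1)

11


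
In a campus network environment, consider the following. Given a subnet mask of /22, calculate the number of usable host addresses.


Given: subnet mask /22
Host bits = 32 - 22 = 10
Total addresses = 2^10 = 1024
Usable hosts = 1024 - 2 (network + broadcast) = 1022

1022


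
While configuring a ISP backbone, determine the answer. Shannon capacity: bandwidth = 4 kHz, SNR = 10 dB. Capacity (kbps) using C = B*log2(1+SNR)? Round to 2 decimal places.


Given: B = 4 kHz, SNR = 10 dB
SNR linear = 10^(10/10) = 10
1 + SNR = 11
log2(11) = 3.4594316186
C = 4 * 1000 * 3.4594316186 = 13837.7265 bps
C = 13.837726 kbps -> 13.84 kbps (2 dp)

13.84


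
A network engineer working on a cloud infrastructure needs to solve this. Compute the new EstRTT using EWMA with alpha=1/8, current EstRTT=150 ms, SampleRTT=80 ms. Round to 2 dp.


Given: EstRTT = 150 ms, SampleRTT = 80 ms, alpha = 1/8
New EstRTT = (1 - alpha) * EstRTT + alpha * SampleRTT
(7/8) * 150 = 131.25
(1/8) * 80 = 10
New EstRTT = 131.25 + 10 = 141.25 ms -> 141.25 ms (2 dp)

141.25


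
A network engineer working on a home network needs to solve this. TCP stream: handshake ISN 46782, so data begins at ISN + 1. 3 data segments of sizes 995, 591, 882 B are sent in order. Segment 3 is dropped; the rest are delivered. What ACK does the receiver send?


SYN uses sequence number 46782; first data byte = ISN + 1 = 46783.
Segment 1: SEQ = 46783, len = 995 B, covers [46783, 47777]
Segment 2: SEQ = 47778, len = 591 B, covers [47778, 48368]
Segment 3: SEQ = 48369, len = 882 B, covers [48369, 49250] [LOST]
In-order data received: bytes [46783, 48368] (segments 1..2).
Segment 3 missing -> gap begins at byte 48369.
Cumulative ACK = next expected in-order byte = 46783 + 995 + 591 = 48369

48369


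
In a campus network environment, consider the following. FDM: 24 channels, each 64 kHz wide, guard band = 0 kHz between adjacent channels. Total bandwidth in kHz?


Given: 24 channels, 64 kHz each, guard = 0 kHz
Channel bandwidth = 24 * 64 = 1536 kHz
Guard bands = 23 gaps * 0 kHz = 0 kHz
Total = 1536 + 0 = 1536 kHz

1536


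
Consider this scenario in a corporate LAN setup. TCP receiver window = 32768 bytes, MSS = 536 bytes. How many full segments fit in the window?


Given: RWND = 32768 bytes, MSS = 536 bytes
Full segments = floor(RWND / MSS)
Full segments = floor(32768 / 536)
Full segments = floor(61.1343) = 61

61


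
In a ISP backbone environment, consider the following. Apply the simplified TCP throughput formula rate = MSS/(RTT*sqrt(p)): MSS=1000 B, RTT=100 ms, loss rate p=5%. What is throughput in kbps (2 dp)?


Given: MSS = 1000 bytes, RTT = 100 ms, loss = 5%
RTT in seconds = 100 / 1000 = 0.1
Loss rate = 5% = 0.05
sqrt(loss) = sqrt(0.05) = 0.223606797750
Throughput (bytes/s) = 1000 / (0.1 * 0.223606797750) = 44721.3595
Throughput (kbps) = 44721.3595 * 8 / 1000 = 357.770876 -> 357.77 kbps (2 dp)

357.77


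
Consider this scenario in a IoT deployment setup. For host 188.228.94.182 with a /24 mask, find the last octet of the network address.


Given: IP = 188.228.94.182, prefix = /24
Subnet mask = 255.255.255.0
Last octet of IP: 182
Last octet of mask: 0
Network last octet = 182 AND 0 = 0

0


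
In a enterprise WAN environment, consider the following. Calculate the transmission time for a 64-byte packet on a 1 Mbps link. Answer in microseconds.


Given: packet = 64 bytes, bandwidth = 1 Mbps
Packet in bits = 64 * 8 = 512 bits
Bandwidth = 1 * 10^6 = 1000000 bps
Time = 512 / 1000000 seconds
Time in us = 512 * 10^6 / 1000000 = 512

512


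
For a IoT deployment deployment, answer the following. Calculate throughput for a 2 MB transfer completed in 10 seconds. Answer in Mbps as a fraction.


Given: file = 2 MB, time = 10 s
File in Mb = 2 * 8 = 16 Mb
Throughput = 16 / 10 Mbps
Throughput = 8/5 Mbps

8/5


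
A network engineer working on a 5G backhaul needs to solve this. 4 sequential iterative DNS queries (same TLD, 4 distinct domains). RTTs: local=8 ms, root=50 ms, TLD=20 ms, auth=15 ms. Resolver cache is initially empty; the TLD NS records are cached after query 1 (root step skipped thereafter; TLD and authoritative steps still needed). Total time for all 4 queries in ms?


Lookup 1 (cold cache): local + root + TLD + auth = 8 + 50 + 20 + 15 = 93 ms
Lookups 2..4 (TLD NS cached -> skip root; new domain -> still ask TLD and auth): local + TLD + auth = 8 + 20 + 15 = 43 ms each
Remaining 3 lookups: 3 * 43 = 129 ms
Total = 93 + 129 = 222 ms

222


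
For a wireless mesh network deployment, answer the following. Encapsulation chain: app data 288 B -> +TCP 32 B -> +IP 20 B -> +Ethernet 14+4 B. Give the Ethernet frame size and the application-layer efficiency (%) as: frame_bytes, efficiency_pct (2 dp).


TCP segment = 288 + 32 = 320 B
IP packet = 320 + 20 = 340 B
Ethernet frame = 340 + 14 + 4 = 358 B
Efficiency = app / frame = 288 / 358 = 0.804469 = 80.4469% -> 80.45% (2 dp)

358, 80.45


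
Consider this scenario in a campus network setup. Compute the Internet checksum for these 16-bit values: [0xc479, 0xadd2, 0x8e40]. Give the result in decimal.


Given words: [0xc479, 0xadd2, 0x8e40]
Step 1: Sum all words
Raw sum = 50297 + 44498 + 36416 = 131211
Step 2: Fold carry: (139 + 2) = 141
One's complement = ~141 & 0xFFFF = 65394

65394


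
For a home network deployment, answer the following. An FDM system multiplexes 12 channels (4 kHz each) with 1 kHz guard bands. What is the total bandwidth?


Given: 12 channels, 4 kHz each, guard = 1 kHz
Channel bandwidth = 12 * 4 = 48 kHz
Guard bands = 11 gaps * 1 kHz = 11 kHz
Total = 48 + 11 = 59 kHz

59


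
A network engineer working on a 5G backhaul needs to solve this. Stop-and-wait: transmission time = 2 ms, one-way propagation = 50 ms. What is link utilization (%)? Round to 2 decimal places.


Given: Ttrans = 2 ms, Tprop = 50 ms
RTT = 2 * Tprop = 2 * 50 = 100 ms
U = Ttrans / (Ttrans + RTT)
U = 2 / (2 + 100)
U = 2 / 102 = 0.019608
U% = 1.96%

1.96


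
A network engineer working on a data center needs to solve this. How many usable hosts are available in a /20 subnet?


Given: subnet mask /20
Host bits = 32 - 20 = 12
Total addresses = 2^12 = 4096
Usable hosts = 4096 - 2 (network + broadcast) = 4094

4094


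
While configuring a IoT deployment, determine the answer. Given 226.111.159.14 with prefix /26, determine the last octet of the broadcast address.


Given: IP = 226.111.159.14, prefix = /26
Host bits = 32 - 26 = 6
Network last octet = 14 AND mask = 0
Host part size = 2^6 - 1 = 63
Broadcast last octet = 0 OR 63 = 63

63


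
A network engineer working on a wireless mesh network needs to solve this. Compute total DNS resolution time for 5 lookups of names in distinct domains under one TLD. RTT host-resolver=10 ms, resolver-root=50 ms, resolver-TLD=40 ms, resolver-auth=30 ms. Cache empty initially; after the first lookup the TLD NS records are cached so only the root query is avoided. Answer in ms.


Lookup 1 (cold cache): local + root + TLD + auth = 10 + 50 + 40 + 30 = 130 ms
Lookups 2..5 (TLD NS cached -> skip root; new domain -> still ask TLD and auth): local + TLD + auth = 10 + 40 + 30 = 80 ms each
Remaining 4 lookups: 4 * 80 = 320 ms
Total = 130 + 320 = 450 ms

450


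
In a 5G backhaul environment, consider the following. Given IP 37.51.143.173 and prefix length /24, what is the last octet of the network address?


Given: IP = 37.51.143.173, prefix = /24
Subnet mask = 255.255.255.0
Last octet of IP: 173
Last octet of mask: 0
Network last octet = 173 AND 0 = 0

0


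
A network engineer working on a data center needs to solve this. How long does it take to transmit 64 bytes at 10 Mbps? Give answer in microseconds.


Given: packet = 64 bytes, bandwidth = 10 Mbps
Packet in bits = 64 * 8 = 512 bits
Bandwidth = 10 * 10^6 = 10000000 bps
Time = 512 / 10000000 seconds
Time in us = 512 * 10^6 / 10000000 = 51.2

51.2


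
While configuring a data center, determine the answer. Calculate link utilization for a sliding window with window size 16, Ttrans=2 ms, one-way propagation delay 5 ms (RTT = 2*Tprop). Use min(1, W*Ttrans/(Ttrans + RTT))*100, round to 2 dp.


Given: W = 16, Ttrans = 2 ms, RTT = 10 ms (= 2 * Tprop, Tprop = 5 ms)
Cycle time = Ttrans + RTT = 2 + 10 = 12 ms (first packet sent until its ACK returns)
W * Ttrans = 16 * 2 = 32 ms of sending per cycle
W * Ttrans / (Ttrans + RTT) = 32 / 12 = 2.666667
U = min(1, 2.666667) = 1.000000
U% = 100.00%

100.00


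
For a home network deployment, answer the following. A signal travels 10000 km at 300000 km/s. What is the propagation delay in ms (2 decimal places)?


Given: distance = 10000 km, speed = 300000 km/s
Delay = distance / speed = 10000 / 300000 seconds
Delay in ms = 10000 * 1000 / 300000
Delay = 33.3333 ms
Rounded to 2 dp = 33.33 ms

33.33


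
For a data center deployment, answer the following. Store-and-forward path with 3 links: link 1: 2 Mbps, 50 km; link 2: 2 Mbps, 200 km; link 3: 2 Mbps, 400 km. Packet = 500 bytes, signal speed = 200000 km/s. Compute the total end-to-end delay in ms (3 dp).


Packet = 500 bytes = 4000 bits. Store-and-forward: sum (t_trans + t_prop) per link.
Link 1: t_trans = 4000/(2*10^6) s = 2.0000 ms; t_prop = 50/200000 s = 0.2500 ms; subtotal = 2.2500 ms
Link 2: t_trans = 4000/(2*10^6) s = 2.0000 ms; t_prop = 200/200000 s = 1.0000 ms; subtotal = 3.0000 ms
Link 3: t_trans = 4000/(2*10^6) s = 2.0000 ms; t_prop = 400/200000 s = 2.0000 ms; subtotal = 4.0000 ms
End-to-end = 2.2500 + 3.0000 + 4.0000 = 9.2500 ms -> 9.250 ms (3 dp)

9.250


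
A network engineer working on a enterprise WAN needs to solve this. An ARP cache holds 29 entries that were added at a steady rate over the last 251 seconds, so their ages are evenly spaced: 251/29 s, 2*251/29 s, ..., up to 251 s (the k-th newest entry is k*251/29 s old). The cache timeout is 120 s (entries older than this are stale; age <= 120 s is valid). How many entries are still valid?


Ages are k * 251/29 s for k = 1..29 (spacing = 8.6552 s).
Entry k is valid iff k * 251/29 <= 120 iff k <= 29 * 120 / 251 = 13.8645
n_valid = floor(13.8645) = 13
(n_stale = 29 - 13 = 16)

13


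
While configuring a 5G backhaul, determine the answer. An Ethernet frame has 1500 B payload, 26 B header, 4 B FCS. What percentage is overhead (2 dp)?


Given: payload = 1500 B, header = 26 B, trailer = 4 B
Overhead bytes = header + trailer = 26 + 4 = 30
Total frame = payload + overhead = 1500 + 30 = 1530
Overhead % = 30 / 1530 * 100 = 1.9608% -> 1.96% (2 dp)

1.96


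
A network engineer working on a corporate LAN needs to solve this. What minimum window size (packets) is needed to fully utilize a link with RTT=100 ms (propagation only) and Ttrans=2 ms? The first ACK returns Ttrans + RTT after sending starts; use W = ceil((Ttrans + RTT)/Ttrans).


Given: Ttrans = 2 ms, RTT = 100 ms (= 2 * Tprop, Tprop = 50 ms)
Time until first ACK returns = Ttrans + RTT = 2 + 100 = 102 ms
Need W * Ttrans >= Ttrans + RTT  ->  W >= (Ttrans + RTT) / Ttrans
(Ttrans + RTT) / Ttrans = 102 / 2 = 51
W_min = ceil(51) = 51

51


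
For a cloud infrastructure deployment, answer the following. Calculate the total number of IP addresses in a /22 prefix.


Given: CIDR prefix /22
Host bits = 32 - 22 = 10
Total addresses = 2^10 = 1024

1024


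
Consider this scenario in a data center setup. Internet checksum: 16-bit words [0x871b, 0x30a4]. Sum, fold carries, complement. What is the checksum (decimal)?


Given words: [0x871b, 0x30a4]
Step 1: Sum all words
Raw sum = 34587 + 12452 = 47039
One's complement = ~47039 & 0xFFFF = 18496

18496


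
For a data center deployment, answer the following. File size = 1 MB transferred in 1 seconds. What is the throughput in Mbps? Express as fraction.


Given: file = 1 MB, time = 1 s
File in Mb = 1 * 8 = 8 Mb
Throughput = 8 / 1 Mbps
Throughput = 8 Mbps

8


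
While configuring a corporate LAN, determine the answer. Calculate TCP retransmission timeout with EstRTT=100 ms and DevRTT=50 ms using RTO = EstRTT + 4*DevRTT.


Given: EstRTT = 100 ms, DevRTT = 50 ms
Timeout = EstRTT + 4 * DevRTT
4 * DevRTT = 4 * 50 = 200
Timeout = 100 + 200 = 300 ms

300


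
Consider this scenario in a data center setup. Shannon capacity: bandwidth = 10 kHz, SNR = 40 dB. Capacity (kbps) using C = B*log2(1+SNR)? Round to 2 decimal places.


Given: B = 10 kHz, SNR = 40 dB
SNR linear = 10^(40/10) = 10000
1 + SNR = 10001
log2(10001) = 13.2878566418
C = 10 * 1000 * 13.2878566418 = 132878.5664 bps
C = 132.878566 kbps -> 132.88 kbps (2 dp)

132.88


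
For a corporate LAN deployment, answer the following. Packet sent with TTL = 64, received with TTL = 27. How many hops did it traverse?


Given: initial TTL = 64, received TTL = 27
Hops = initial TTL - received TTL
Hops = 64 - 27 = 37

37


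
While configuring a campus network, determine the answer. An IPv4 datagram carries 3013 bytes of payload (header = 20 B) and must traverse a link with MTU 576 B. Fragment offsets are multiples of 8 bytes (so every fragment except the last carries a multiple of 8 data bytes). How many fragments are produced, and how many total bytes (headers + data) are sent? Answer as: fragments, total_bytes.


Max data per non-final fragment = floor((MTU - header)/8)*8 = floor((576 - 20)/8)*8 = floor(556/8)*8 = 552 B
Final fragment needs no 8-byte alignment: it can carry up to MTU - header = 556 B
Non-final fragments needed = ceil((payload - 556) / 552) = ceil(2457/552) = ceil(4.4511) = 5
Number of fragments = 5 + 1 = 6
Fragment sizes (data): 5 * 552 B + 253 B (last, 253 <= 556 OK)
Total bytes sent = payload + n_frags * header = 3013 + 6*20 = 3013 + 120 = 3133 B

6, 3133
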